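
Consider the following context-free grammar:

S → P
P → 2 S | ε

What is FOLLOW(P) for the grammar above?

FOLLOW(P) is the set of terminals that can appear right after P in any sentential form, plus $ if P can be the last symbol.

We compute FOLLOW(P) using the standard algorithm.
FOLLOW(S) starts with {$}.
FIRST(P) = {2, ε}
FIRST(S) = {2, ε}
FOLLOW(P) = {$}
FOLLOW(S) = {$}
Therefore, FOLLOW(P) = {$}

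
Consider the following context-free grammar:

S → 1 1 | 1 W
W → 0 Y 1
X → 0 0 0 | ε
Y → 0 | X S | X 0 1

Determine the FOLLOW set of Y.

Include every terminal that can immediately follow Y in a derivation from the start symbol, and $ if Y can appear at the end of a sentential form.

We compute FOLLOW(Y) using the standard algorithm.
FOLLOW(S) starts with {$}.
FIRST(S) = {1}
FIRST(W) = {0}
FIRST(X) = {0, ε}
FIRST(Y) = {0, 1}
FOLLOW(S) = {$, 1}
FOLLOW(W) = {$, 1}
FOLLOW(X) = {0, 1}
FOLLOW(Y) = {1}
Therefore, FOLLOW(Y) = {1}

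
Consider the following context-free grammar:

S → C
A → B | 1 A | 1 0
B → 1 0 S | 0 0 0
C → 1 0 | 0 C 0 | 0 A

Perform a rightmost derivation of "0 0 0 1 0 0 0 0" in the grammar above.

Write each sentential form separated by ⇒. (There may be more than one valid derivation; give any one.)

S ⇒ C ⇒ 0 C 0 ⇒ 0 0 C 0 0 ⇒ 0 0 0 C 0 0 0 ⇒ 0 0 0 1 0 0 0 0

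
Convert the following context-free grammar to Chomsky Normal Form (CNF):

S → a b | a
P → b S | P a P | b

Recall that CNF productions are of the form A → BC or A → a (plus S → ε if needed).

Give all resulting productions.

TA → a; TB → b; S → a; P → b; S → TA TB; P → TB S; P → P X0; X0 → TA P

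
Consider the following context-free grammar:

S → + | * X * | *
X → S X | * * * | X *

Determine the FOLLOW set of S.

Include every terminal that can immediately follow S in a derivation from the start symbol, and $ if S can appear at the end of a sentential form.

We compute FOLLOW(S) using the standard algorithm.
FOLLOW(S) starts with {$}.
FIRST(S) = {*, +}
FIRST(X) = {*, +}
FOLLOW(S) = {$, *, +}
FOLLOW(X) = {*}
Therefore, FOLLOW(S) = {$, *, +}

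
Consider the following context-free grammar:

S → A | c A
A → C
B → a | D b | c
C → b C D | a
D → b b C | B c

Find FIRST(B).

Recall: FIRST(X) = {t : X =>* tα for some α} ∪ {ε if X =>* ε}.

We compute FIRST(B) using the standard algorithm.
FIRST(A) = {a, b}
FIRST(B) = {a, b, c}
FIRST(C) = {a, b}
FIRST(D) = {a, b, c}
FIRST(S) = {a, b, c}
Therefore, FIRST(B) = {a, b, c}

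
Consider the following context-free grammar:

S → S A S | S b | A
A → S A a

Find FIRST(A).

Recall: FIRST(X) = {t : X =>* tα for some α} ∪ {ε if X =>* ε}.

We compute FIRST(A) using the standard algorithm.
FIRST(A) = {}
FIRST(S) = {}
Therefore, FIRST(A) = {}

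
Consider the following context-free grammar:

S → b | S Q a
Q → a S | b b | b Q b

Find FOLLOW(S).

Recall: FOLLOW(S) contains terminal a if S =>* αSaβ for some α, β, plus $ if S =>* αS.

We compute FOLLOW(S) using the standard algorithm.
FOLLOW(S) starts with {$}.
FIRST(Q) = {a, b}
FIRST(S) = {b}
FOLLOW(Q) = {a, b}
FOLLOW(S) = {$, a, b}
Therefore, FOLLOW(S) = {$, a, b}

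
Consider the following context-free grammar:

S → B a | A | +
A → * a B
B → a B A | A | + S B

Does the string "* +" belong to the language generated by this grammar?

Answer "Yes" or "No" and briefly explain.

No - no valid derivation exists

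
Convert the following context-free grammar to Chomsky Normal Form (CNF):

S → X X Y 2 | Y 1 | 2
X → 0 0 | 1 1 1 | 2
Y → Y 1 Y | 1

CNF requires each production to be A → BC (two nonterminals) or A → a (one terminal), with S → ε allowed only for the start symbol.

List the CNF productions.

T2 → 2; T1 → 1; S → 2; T0 → 0; X → 2; Y → 1; S → X X0; X0 → X X1; X1 → Y T2; S → Y T1; X → T0 T0; X → T1 X2; X2 → T1 T1; Y → Y X3; X3 → T1 Y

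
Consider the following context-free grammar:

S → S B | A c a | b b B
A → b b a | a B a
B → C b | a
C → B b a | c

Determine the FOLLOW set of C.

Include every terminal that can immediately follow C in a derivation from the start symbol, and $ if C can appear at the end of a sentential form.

We compute FOLLOW(C) using the standard algorithm.
FOLLOW(S) starts with {$}.
FIRST(A) = {a, b}
FIRST(B) = {a, c}
FIRST(C) = {a, c}
FIRST(S) = {a, b}
FOLLOW(A) = {c}
FOLLOW(B) = {$, a, b, c}
FOLLOW(C) = {b}
FOLLOW(S) = {$, a, c}
Therefore, FOLLOW(C) = {b}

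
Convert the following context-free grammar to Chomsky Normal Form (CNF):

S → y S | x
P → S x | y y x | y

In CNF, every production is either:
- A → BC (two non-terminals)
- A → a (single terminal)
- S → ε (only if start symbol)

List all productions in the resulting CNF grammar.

TY → y; S → x; TX → x; P → y; S → TY S; P → S TX; P → TY X0; X0 → TY TX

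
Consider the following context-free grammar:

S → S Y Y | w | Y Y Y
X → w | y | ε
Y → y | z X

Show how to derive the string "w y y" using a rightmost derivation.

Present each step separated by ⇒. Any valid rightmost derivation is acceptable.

S ⇒ S Y Y ⇒ S Y y ⇒ S y y ⇒ w y y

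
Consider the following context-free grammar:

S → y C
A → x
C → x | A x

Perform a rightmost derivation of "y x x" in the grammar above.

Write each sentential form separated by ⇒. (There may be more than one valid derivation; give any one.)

S ⇒ y C ⇒ y A x ⇒ y x x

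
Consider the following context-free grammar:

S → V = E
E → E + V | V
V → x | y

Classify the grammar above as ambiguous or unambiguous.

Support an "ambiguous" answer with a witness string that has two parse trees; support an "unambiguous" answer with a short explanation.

Unambiguous - every string in the language has a unique parse tree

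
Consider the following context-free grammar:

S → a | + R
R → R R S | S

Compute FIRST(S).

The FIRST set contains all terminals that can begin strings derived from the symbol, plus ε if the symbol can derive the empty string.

We compute FIRST(S) using the standard algorithm.
FIRST(R) = {+, a}
FIRST(S) = {+, a}
Therefore, FIRST(S) = {+, a}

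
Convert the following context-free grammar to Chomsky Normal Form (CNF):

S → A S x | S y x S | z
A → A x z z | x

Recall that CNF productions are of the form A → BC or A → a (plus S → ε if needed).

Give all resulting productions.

TX → x; TY → y; S → z; TZ → z; A → x; S → A X0; X0 → S TX; S → S X1; X1 → TY X2; X2 → TX S; A → A X3; X3 → TX X4; X4 → TZ TZ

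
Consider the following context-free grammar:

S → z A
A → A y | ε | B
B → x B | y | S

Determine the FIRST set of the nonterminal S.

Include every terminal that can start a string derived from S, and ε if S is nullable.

We compute FIRST(S) using the standard algorithm.
FIRST(A) = {x, y, z, ε}
FIRST(B) = {x, y, z}
FIRST(S) = {z}
Therefore, FIRST(S) = {z}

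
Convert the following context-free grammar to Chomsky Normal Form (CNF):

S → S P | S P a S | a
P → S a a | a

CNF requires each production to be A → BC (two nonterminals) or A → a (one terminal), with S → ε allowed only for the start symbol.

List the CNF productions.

TA → a; S → a; P → a; S → S P; S → S X0; X0 → P X1; X1 → TA S; P → S X2; X2 → TA TA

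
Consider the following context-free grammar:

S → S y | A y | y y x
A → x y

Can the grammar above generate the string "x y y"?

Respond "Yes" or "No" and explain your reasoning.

Yes - a valid derivation exists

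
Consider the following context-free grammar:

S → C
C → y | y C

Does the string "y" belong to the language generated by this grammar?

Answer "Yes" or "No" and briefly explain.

Yes - a valid derivation exists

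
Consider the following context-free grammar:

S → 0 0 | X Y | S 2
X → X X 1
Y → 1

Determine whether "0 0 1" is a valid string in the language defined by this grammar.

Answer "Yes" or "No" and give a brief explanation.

No - no valid derivation exists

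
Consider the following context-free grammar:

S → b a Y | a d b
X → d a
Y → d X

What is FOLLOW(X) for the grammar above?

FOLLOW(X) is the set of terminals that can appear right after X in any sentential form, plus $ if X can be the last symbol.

We compute FOLLOW(X) using the standard algorithm.
FOLLOW(S) starts with {$}.
FIRST(S) = {a, b}
FIRST(X) = {d}
FIRST(Y) = {d}
FOLLOW(S) = {$}
FOLLOW(X) = {$}
FOLLOW(Y) = {$}
Therefore, FOLLOW(X) = {$}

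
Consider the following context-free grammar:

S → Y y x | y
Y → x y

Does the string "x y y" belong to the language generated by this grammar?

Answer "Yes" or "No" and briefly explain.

No - no valid derivation exists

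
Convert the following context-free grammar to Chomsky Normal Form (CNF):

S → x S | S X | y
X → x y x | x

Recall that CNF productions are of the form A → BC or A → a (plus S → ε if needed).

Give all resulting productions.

TX → x; S → y; TY → y; X → x; S → TX S; S → S X; X → TX X0; X0 → TY TX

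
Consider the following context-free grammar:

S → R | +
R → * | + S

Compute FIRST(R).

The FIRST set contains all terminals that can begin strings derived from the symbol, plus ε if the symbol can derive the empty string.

We compute FIRST(R) using the standard algorithm.
FIRST(R) = {*, +}
FIRST(S) = {*, +}
Therefore, FIRST(R) = {*, +}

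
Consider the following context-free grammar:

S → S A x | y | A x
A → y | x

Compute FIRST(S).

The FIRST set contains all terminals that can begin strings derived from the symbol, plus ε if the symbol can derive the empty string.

We compute FIRST(S) using the standard algorithm.
FIRST(A) = {x, y}
FIRST(S) = {x, y}
Therefore, FIRST(S) = {x, y}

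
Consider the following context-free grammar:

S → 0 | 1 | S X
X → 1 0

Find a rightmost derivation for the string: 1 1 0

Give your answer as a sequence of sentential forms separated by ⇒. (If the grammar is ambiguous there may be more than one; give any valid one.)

S ⇒ S X ⇒ S 1 0 ⇒ 1 1 0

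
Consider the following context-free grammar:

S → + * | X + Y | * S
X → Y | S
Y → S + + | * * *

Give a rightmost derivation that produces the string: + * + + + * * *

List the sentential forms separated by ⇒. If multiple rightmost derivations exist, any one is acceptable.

S ⇒ X + Y ⇒ X + * * * ⇒ Y + * * * ⇒ S + + + * * * ⇒ + * + + + * * *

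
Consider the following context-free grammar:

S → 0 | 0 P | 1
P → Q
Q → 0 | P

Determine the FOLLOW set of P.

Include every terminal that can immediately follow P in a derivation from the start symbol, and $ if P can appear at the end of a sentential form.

We compute FOLLOW(P) using the standard algorithm.
FOLLOW(S) starts with {$}.
FIRST(P) = {0}
FIRST(Q) = {0}
FIRST(S) = {0, 1}
FOLLOW(P) = {$}
FOLLOW(Q) = {$}
FOLLOW(S) = {$}
Therefore, FOLLOW(P) = {$}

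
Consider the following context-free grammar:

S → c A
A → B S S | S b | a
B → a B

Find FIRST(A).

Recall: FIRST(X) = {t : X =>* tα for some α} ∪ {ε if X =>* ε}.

We compute FIRST(A) using the standard algorithm.
FIRST(A) = {a, c}
FIRST(B) = {a}
FIRST(S) = {c}
Therefore, FIRST(A) = {a, c}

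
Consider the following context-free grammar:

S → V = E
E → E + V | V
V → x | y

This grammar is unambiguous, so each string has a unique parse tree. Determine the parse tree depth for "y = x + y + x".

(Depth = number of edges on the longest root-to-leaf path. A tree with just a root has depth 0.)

5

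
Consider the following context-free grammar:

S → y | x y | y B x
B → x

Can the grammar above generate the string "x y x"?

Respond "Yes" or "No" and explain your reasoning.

No - no valid derivation exists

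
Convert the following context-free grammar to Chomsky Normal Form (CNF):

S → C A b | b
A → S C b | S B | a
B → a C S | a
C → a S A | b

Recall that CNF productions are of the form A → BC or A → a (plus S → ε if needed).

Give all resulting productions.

TB → b; S → b; A → a; TA → a; B → a; C → b; S → C X0; X0 → A TB; A → S X1; X1 → C TB; A → S B; B → TA X2; X2 → C S; C → TA X3; X3 → S A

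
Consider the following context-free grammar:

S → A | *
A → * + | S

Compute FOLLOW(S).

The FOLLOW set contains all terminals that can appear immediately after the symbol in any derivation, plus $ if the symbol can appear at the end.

We compute FOLLOW(S) using the standard algorithm.
FOLLOW(S) starts with {$}.
FIRST(A) = {*}
FIRST(S) = {*}
FOLLOW(A) = {$}
FOLLOW(S) = {$}
Therefore, FOLLOW(S) = {$}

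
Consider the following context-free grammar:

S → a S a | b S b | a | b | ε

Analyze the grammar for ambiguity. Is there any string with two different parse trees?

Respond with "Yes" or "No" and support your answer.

No - the grammar is unambiguous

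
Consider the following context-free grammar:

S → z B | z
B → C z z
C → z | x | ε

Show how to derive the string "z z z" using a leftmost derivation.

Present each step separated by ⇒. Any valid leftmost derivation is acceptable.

S ⇒ z B ⇒ z C z z ⇒ z z z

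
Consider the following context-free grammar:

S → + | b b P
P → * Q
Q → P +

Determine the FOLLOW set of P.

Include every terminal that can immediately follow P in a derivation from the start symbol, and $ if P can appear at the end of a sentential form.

We compute FOLLOW(P) using the standard algorithm.
FOLLOW(S) starts with {$}.
FIRST(P) = {*}
FIRST(Q) = {*}
FIRST(S) = {+, b}
FOLLOW(P) = {$, +}
FOLLOW(Q) = {$, +}
FOLLOW(S) = {$}
Therefore, FOLLOW(P) = {$, +}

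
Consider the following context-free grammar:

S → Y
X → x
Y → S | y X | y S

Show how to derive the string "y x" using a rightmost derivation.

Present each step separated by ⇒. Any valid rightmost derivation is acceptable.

S ⇒ Y ⇒ y X ⇒ y x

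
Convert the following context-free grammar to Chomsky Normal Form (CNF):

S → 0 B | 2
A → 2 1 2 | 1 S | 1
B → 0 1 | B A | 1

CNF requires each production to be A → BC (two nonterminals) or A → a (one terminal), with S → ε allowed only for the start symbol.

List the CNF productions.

T0 → 0; S → 2; T2 → 2; T1 → 1; A → 1; B → 1; S → T0 B; A → T2 X0; X0 → T1 T2; A → T1 S; B → T0 T1; B → B A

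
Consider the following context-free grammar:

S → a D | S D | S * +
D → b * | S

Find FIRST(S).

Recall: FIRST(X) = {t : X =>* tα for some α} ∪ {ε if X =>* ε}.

We compute FIRST(S) using the standard algorithm.
FIRST(D) = {a, b}
FIRST(S) = {a}
Therefore, FIRST(S) = {a}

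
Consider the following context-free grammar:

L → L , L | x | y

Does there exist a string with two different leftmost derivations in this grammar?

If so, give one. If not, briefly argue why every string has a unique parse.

Yes - the string 'x , x , y , x , y' has two distinct leftmost derivations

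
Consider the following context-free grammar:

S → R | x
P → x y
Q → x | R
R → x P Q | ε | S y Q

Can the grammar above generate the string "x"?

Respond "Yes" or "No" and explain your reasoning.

Yes - a valid derivation exists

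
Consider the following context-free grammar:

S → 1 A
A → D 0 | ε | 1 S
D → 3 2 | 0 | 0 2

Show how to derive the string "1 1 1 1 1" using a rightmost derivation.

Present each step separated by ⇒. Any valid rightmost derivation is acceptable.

S ⇒ 1 A ⇒ 1 1 S ⇒ 1 1 1 A ⇒ 1 1 1 1 S ⇒ 1 1 1 1 1 A ⇒ 1 1 1 1 1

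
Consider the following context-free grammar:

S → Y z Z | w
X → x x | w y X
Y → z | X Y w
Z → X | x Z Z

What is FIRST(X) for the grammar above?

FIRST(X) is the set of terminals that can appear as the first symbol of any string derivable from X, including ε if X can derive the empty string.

We compute FIRST(X) using the standard algorithm.
FIRST(S) = {w, x, z}
FIRST(X) = {w, x}
FIRST(Y) = {w, x, z}
FIRST(Z) = {w, x}
Therefore, FIRST(X) = {w, x}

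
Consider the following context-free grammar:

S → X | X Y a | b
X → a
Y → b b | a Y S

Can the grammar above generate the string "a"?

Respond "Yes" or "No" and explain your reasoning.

Yes - a valid derivation exists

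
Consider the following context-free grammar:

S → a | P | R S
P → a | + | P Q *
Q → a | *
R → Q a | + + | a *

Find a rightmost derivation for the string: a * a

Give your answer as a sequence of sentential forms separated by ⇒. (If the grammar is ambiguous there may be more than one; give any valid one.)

S ⇒ R S ⇒ R a ⇒ a * a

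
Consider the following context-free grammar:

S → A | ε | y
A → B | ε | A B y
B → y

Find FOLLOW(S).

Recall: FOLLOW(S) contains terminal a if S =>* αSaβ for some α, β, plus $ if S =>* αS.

We compute FOLLOW(S) using the standard algorithm.
FOLLOW(S) starts with {$}.
FIRST(A) = {y, ε}
FIRST(B) = {y}
FIRST(S) = {y, ε}
FOLLOW(A) = {$, y}
FOLLOW(B) = {$, y}
FOLLOW(S) = {$}
Therefore, FOLLOW(S) = {$}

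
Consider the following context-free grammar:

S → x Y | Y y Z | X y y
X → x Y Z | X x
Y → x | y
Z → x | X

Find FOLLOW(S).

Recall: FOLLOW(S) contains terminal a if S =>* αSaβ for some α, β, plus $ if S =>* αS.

We compute FOLLOW(S) using the standard algorithm.
FOLLOW(S) starts with {$}.
FIRST(S) = {x, y}
FIRST(X) = {x}
FIRST(Y) = {x, y}
FIRST(Z) = {x}
FOLLOW(S) = {$}
FOLLOW(X) = {$, x, y}
FOLLOW(Y) = {$, x, y}
FOLLOW(Z) = {$, x, y}
Therefore, FOLLOW(S) = {$}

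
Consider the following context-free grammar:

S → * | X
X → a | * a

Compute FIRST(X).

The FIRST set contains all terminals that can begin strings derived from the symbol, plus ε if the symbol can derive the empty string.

We compute FIRST(X) using the standard algorithm.
FIRST(S) = {*, a}
FIRST(X) = {*, a}
Therefore, FIRST(X) = {*, a}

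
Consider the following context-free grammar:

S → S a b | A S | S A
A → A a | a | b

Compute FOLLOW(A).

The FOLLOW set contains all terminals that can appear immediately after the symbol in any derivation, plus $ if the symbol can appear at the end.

We compute FOLLOW(A) using the standard algorithm.
FOLLOW(S) starts with {$}.
FIRST(A) = {a, b}
FIRST(S) = {a, b}
FOLLOW(A) = {$, a, b}
FOLLOW(S) = {$, a, b}
Therefore, FOLLOW(A) = {$, a, b}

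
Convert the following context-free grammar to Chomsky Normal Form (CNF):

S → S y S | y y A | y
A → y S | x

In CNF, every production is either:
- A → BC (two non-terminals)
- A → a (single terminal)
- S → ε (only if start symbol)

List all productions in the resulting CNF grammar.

TY → y; S → y; A → x; S → S X0; X0 → TY S; S → TY X1; X1 → TY A; A → TY S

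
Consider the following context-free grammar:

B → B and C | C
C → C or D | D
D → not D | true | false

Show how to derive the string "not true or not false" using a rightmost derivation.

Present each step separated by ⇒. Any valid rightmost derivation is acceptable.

B ⇒ C ⇒ C or D ⇒ C or not D ⇒ C or not false ⇒ D or not false ⇒ not D or not false ⇒ not true or not false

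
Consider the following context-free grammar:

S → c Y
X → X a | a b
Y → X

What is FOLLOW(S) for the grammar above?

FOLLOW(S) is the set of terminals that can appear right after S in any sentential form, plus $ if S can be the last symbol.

We compute FOLLOW(S) using the standard algorithm.
FOLLOW(S) starts with {$}.
FIRST(S) = {c}
FIRST(X) = {a}
FIRST(Y) = {a}
FOLLOW(S) = {$}
FOLLOW(X) = {$, a}
FOLLOW(Y) = {$}
Therefore, FOLLOW(S) = {$}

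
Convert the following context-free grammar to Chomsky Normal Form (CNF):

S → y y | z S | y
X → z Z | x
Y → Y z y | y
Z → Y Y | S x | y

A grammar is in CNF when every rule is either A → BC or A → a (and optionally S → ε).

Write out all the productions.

TY → y; TZ → z; S → y; X → x; Y → y; TX → x; Z → y; S → TY TY; S → TZ S; X → TZ Z; Y → Y X0; X0 → TZ TY; Z → Y Y; Z → S TX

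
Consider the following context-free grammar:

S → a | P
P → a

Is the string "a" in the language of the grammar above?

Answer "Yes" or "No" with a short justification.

Yes - a valid derivation exists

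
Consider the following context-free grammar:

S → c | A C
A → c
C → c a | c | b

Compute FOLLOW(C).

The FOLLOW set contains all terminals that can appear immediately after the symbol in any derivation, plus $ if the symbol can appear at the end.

We compute FOLLOW(C) using the standard algorithm.
FOLLOW(S) starts with {$}.
FIRST(A) = {c}
FIRST(C) = {b, c}
FIRST(S) = {c}
FOLLOW(A) = {b, c}
FOLLOW(C) = {$}
FOLLOW(S) = {$}
Therefore, FOLLOW(C) = {$}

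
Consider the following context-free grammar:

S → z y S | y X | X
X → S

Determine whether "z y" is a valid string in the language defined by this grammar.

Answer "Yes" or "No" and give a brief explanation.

No - no valid derivation exists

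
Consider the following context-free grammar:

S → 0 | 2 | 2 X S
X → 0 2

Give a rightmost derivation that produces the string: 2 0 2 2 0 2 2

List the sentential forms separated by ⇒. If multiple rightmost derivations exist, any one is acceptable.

S ⇒ 2 X S ⇒ 2 X 2 X S ⇒ 2 X 2 X 2 ⇒ 2 X 2 0 2 2 ⇒ 2 0 2 2 0 2 2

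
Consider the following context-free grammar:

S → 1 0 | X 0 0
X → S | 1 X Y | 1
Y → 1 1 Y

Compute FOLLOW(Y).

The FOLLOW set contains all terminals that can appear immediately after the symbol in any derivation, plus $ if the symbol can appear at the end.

We compute FOLLOW(Y) using the standard algorithm.
FOLLOW(S) starts with {$}.
FIRST(S) = {1}
FIRST(X) = {1}
FIRST(Y) = {1}
FOLLOW(S) = {$, 0, 1}
FOLLOW(X) = {0, 1}
FOLLOW(Y) = {0, 1}
Therefore, FOLLOW(Y) = {0, 1}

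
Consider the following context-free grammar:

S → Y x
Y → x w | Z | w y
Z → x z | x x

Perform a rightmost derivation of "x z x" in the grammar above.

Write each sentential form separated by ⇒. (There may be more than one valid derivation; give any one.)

S ⇒ Y x ⇒ Z x ⇒ x z x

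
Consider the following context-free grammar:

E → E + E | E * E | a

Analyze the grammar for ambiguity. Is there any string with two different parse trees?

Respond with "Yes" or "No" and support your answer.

Yes - the string 'a * a + a * a + a' has two distinct parse trees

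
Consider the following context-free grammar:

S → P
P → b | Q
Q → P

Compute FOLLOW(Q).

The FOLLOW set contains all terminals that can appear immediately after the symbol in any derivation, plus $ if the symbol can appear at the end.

We compute FOLLOW(Q) using the standard algorithm.
FOLLOW(S) starts with {$}.
FIRST(P) = {b}
FIRST(Q) = {b}
FIRST(S) = {b}
FOLLOW(P) = {$}
FOLLOW(Q) = {$}
FOLLOW(S) = {$}
Therefore, FOLLOW(Q) = {$}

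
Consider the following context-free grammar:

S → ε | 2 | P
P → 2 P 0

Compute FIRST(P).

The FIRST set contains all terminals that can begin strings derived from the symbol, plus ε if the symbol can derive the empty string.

We compute FIRST(P) using the standard algorithm.
FIRST(P) = {2}
FIRST(S) = {2, ε}
Therefore, FIRST(P) = {2}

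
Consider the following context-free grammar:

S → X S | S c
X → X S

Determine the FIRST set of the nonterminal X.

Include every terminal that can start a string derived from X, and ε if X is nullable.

We compute FIRST(X) using the standard algorithm.
FIRST(S) = {}
FIRST(X) = {}
Therefore, FIRST(X) = {}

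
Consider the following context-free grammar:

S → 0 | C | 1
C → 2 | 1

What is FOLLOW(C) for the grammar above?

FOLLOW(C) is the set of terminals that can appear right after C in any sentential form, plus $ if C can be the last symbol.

We compute FOLLOW(C) using the standard algorithm.
FOLLOW(S) starts with {$}.
FIRST(C) = {1, 2}
FIRST(S) = {0, 1, 2}
FOLLOW(C) = {$}
FOLLOW(S) = {$}
Therefore, FOLLOW(C) = {$}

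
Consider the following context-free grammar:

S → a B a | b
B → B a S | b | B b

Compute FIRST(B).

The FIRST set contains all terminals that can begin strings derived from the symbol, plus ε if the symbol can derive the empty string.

We compute FIRST(B) using the standard algorithm.
FIRST(B) = {b}
FIRST(S) = {a, b}
Therefore, FIRST(B) = {b}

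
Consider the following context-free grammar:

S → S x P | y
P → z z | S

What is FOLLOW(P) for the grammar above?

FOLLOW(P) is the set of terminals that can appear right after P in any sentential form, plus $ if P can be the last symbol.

We compute FOLLOW(P) using the standard algorithm.
FOLLOW(S) starts with {$}.
FIRST(P) = {y, z}
FIRST(S) = {y}
FOLLOW(P) = {$, x}
FOLLOW(S) = {$, x}
Therefore, FOLLOW(P) = {$, x}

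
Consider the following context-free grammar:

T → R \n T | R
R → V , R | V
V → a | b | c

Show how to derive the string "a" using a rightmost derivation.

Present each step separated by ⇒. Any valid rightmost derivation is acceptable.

T ⇒ R ⇒ V ⇒ a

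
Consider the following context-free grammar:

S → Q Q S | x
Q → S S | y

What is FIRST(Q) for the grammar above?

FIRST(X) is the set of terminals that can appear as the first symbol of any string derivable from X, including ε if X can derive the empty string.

We compute FIRST(Q) using the standard algorithm.
FIRST(Q) = {x, y}
FIRST(S) = {x, y}
Therefore, FIRST(Q) = {x, y}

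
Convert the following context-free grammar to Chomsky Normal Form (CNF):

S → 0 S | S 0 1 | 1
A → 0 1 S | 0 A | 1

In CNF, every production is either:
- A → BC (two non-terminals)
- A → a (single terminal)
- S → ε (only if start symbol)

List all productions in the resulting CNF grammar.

T0 → 0; T1 → 1; S → 1; A → 1; S → T0 S; S → S X0; X0 → T0 T1; A → T0 X1; X1 → T1 S; A → T0 A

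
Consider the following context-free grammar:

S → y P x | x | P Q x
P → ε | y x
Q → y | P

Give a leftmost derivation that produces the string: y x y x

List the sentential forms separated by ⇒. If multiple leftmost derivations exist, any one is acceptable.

S ⇒ P Q x ⇒ y x Q x ⇒ y x y x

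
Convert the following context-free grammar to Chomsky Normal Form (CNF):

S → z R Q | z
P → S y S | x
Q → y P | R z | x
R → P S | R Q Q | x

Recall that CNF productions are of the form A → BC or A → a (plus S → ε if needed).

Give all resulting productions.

TZ → z; S → z; TY → y; P → x; Q → x; R → x; S → TZ X0; X0 → R Q; P → S X1; X1 → TY S; Q → TY P; Q → R TZ; R → P S; R → R X2; X2 → Q Q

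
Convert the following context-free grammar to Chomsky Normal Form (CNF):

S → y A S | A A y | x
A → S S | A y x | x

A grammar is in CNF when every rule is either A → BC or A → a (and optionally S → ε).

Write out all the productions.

TY → y; S → x; TX → x; A → x; S → TY X0; X0 → A S; S → A X1; X1 → A TY; A → S S; A → A X2; X2 → TY TX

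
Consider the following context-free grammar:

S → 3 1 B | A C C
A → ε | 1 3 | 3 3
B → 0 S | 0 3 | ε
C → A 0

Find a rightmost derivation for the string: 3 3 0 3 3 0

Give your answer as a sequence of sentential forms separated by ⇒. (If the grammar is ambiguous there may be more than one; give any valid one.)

S ⇒ A C C ⇒ A C A 0 ⇒ A C 3 3 0 ⇒ A A 0 3 3 0 ⇒ A 0 3 3 0 ⇒ 3 3 0 3 3 0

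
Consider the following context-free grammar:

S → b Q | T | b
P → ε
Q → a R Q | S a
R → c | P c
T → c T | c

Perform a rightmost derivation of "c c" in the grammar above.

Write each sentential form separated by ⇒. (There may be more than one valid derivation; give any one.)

S ⇒ T ⇒ c T ⇒ c c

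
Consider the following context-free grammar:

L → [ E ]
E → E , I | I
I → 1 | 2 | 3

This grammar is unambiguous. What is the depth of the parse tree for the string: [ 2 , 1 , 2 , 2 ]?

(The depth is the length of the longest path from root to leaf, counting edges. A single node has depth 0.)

6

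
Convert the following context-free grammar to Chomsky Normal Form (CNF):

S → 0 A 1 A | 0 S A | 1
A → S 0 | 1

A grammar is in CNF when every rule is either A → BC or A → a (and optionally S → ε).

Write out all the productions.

T0 → 0; T1 → 1; S → 1; A → 1; S → T0 X0; X0 → A X1; X1 → T1 A; S → T0 X2; X2 → S A; A → S T0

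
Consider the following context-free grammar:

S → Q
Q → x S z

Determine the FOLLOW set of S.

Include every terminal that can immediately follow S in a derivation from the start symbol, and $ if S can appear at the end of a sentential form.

We compute FOLLOW(S) using the standard algorithm.
FOLLOW(S) starts with {$}.
FIRST(Q) = {x}
FIRST(S) = {x}
FOLLOW(Q) = {$, z}
FOLLOW(S) = {$, z}
Therefore, FOLLOW(S) = {$, z}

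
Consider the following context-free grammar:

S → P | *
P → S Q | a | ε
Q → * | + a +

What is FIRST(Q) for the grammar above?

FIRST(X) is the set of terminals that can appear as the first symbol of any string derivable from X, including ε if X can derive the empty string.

We compute FIRST(Q) using the standard algorithm.
FIRST(P) = {*, +, a, ε}
FIRST(Q) = {*, +}
FIRST(S) = {*, +, a, ε}
Therefore, FIRST(Q) = {*, +}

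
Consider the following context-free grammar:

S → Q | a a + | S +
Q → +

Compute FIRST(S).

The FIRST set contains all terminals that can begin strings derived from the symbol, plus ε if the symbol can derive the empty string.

We compute FIRST(S) using the standard algorithm.
FIRST(Q) = {+}
FIRST(S) = {+, a}
Therefore, FIRST(S) = {+, a}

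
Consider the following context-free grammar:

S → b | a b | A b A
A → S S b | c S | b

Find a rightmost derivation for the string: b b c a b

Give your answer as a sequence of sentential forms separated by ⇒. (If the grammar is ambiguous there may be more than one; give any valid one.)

S ⇒ A b A ⇒ A b c S ⇒ A b c a b ⇒ b b c a b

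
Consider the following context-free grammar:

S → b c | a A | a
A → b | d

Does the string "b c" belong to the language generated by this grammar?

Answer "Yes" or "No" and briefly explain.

Yes - a valid derivation exists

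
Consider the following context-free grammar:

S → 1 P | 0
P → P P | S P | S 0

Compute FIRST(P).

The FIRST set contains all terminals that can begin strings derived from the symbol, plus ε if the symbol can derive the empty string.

We compute FIRST(P) using the standard algorithm.
FIRST(P) = {0, 1}
FIRST(S) = {0, 1}
Therefore, FIRST(P) = {0, 1}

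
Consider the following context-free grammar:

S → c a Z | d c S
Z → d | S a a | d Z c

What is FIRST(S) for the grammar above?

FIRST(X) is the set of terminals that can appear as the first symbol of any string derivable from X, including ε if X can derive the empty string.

We compute FIRST(S) using the standard algorithm.
FIRST(S) = {c, d}
FIRST(Z) = {c, d}
Therefore, FIRST(S) = {c, d}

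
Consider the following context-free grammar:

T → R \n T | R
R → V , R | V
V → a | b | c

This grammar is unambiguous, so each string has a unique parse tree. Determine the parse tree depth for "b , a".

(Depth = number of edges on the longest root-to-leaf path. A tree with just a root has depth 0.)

4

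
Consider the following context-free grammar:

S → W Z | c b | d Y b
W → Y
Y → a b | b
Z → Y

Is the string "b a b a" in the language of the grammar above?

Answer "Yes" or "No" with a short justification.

No - no valid derivation exists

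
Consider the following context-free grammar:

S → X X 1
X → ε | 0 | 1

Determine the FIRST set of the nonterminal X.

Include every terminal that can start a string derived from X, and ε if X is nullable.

We compute FIRST(X) using the standard algorithm.
FIRST(S) = {0, 1}
FIRST(X) = {0, 1, ε}
Therefore, FIRST(X) = {0, 1, ε}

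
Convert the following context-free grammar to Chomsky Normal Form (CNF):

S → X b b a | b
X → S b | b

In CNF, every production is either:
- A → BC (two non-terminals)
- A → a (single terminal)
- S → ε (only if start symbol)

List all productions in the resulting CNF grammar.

TB → b; TA → a; S → b; X → b; S → X X0; X0 → TB X1; X1 → TB TA; X → S TB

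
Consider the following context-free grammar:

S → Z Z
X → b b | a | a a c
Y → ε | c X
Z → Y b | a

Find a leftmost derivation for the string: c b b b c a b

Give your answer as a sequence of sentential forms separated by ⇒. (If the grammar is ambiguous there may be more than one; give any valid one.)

S ⇒ Z Z ⇒ Y b Z ⇒ c X b Z ⇒ c b b b Z ⇒ c b b b Y b ⇒ c b b b c X b ⇒ c b b b c a b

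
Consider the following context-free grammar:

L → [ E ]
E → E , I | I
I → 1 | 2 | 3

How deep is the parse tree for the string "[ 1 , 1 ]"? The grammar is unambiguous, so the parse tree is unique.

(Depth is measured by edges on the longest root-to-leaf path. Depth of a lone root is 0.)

4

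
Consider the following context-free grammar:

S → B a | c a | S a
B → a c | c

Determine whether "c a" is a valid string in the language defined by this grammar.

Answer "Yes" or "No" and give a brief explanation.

Yes - a valid derivation exists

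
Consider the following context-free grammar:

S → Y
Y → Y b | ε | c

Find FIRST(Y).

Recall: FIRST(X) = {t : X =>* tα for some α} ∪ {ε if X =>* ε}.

We compute FIRST(Y) using the standard algorithm.
FIRST(S) = {b, c, ε}
FIRST(Y) = {b, c, ε}
Therefore, FIRST(Y) = {b, c, ε}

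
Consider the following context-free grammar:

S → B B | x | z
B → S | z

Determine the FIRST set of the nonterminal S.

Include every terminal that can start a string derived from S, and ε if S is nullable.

We compute FIRST(S) using the standard algorithm.
FIRST(B) = {x, z}
FIRST(S) = {x, z}
Therefore, FIRST(S) = {x, z}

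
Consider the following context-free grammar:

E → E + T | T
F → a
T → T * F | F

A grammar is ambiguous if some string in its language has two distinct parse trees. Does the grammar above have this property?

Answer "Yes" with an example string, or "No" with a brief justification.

No - the grammar is unambiguous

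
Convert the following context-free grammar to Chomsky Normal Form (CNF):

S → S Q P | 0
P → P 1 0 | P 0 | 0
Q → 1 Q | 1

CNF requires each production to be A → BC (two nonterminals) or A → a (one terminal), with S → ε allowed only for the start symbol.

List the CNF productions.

S → 0; T1 → 1; T0 → 0; P → 0; Q → 1; S → S X0; X0 → Q P; P → P X1; X1 → T1 T0; P → P T0; Q → T1 Q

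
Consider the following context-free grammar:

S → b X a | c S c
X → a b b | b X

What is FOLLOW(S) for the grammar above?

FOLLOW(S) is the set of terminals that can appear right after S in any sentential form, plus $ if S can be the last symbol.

We compute FOLLOW(S) using the standard algorithm.
FOLLOW(S) starts with {$}.
FIRST(S) = {b, c}
FIRST(X) = {a, b}
FOLLOW(S) = {$, c}
FOLLOW(X) = {a}
Therefore, FOLLOW(S) = {$, c}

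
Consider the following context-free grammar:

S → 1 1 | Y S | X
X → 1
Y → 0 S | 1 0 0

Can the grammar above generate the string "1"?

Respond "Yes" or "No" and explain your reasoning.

Yes - a valid derivation exists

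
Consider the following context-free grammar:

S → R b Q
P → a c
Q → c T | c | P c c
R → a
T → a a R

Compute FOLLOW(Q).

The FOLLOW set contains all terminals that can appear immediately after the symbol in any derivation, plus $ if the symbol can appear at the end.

We compute FOLLOW(Q) using the standard algorithm.
FOLLOW(S) starts with {$}.
FIRST(P) = {a}
FIRST(Q) = {a, c}
FIRST(R) = {a}
FIRST(S) = {a}
FIRST(T) = {a}
FOLLOW(P) = {c}
FOLLOW(Q) = {$}
FOLLOW(R) = {$, b}
FOLLOW(S) = {$}
FOLLOW(T) = {$}
Therefore, FOLLOW(Q) = {$}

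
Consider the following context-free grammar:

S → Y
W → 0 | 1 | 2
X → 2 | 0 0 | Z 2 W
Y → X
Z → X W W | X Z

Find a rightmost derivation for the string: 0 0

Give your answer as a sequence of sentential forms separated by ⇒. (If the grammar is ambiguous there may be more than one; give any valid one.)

S ⇒ Y ⇒ X ⇒ 0 0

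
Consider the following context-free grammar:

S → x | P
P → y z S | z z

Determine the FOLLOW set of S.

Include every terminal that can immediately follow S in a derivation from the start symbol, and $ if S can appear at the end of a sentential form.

We compute FOLLOW(S) using the standard algorithm.
FOLLOW(S) starts with {$}.
FIRST(P) = {y, z}
FIRST(S) = {x, y, z}
FOLLOW(P) = {$}
FOLLOW(S) = {$}
Therefore, FOLLOW(S) = {$}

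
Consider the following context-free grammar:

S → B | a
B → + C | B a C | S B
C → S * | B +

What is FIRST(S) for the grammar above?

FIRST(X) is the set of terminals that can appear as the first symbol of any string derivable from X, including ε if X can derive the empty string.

We compute FIRST(S) using the standard algorithm.
FIRST(B) = {+, a}
FIRST(C) = {+, a}
FIRST(S) = {+, a}
Therefore, FIRST(S) = {+, a}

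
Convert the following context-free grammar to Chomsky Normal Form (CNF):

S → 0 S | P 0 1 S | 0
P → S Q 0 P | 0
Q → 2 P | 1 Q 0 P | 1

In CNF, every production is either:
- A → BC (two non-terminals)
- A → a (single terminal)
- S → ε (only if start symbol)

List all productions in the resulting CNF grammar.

T0 → 0; T1 → 1; S → 0; P → 0; T2 → 2; Q → 1; S → T0 S; S → P X0; X0 → T0 X1; X1 → T1 S; P → S X2; X2 → Q X3; X3 → T0 P; Q → T2 P; Q → T1 X4; X4 → Q X5; X5 → T0 P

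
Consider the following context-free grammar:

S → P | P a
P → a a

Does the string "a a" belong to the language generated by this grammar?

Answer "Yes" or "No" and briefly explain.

Yes - a valid derivation exists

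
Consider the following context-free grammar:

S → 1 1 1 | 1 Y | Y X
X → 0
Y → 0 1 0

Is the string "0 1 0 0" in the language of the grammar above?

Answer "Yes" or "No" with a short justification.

Yes - a valid derivation exists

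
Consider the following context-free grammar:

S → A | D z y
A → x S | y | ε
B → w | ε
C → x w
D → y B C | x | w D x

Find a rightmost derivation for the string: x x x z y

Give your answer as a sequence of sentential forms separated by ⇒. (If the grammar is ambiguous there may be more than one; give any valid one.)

S ⇒ A ⇒ x S ⇒ x A ⇒ x x S ⇒ x x D z y ⇒ x x x z y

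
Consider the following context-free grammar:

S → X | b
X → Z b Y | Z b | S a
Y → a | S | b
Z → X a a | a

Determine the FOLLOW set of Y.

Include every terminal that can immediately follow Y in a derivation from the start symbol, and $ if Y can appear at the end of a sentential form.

We compute FOLLOW(Y) using the standard algorithm.
FOLLOW(S) starts with {$}.
FIRST(S) = {a, b}
FIRST(X) = {a, b}
FIRST(Y) = {a, b}
FIRST(Z) = {a, b}
FOLLOW(S) = {$, a}
FOLLOW(X) = {$, a}
FOLLOW(Y) = {$, a}
FOLLOW(Z) = {b}
Therefore, FOLLOW(Y) = {$, a}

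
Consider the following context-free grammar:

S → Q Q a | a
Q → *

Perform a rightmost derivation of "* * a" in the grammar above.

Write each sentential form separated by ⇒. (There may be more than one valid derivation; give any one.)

S ⇒ Q Q a ⇒ Q * a ⇒ * * a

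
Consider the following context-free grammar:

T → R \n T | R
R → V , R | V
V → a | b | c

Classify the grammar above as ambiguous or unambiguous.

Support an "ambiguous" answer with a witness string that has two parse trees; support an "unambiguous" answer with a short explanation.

Unambiguous - every string in the language has a unique parse tree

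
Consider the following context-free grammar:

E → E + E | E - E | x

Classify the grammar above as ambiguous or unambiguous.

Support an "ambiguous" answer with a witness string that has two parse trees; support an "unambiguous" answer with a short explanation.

Ambiguous - the string 'x - x + x + x' has two distinct parse trees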